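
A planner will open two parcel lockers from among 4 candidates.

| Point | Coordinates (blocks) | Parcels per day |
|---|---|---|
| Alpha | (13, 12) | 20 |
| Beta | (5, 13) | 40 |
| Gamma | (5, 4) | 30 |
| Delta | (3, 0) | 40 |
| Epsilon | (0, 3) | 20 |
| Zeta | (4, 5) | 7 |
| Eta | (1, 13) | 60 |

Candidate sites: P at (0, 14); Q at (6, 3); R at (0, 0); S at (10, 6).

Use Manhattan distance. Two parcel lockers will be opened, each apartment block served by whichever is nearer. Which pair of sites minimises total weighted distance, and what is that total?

Evaluate every pair (each demand assigned to the nearer of the two):
  {P, Q}: total = 1108
  {P, R}: total = 1173
  {P, S}: total = 1539
  {Q, R}: total = 1868
  {R, S}: total = 1939
  {Q, S}: total = 1968
Best pair: {P, Q} with total 1108.

{P, Q}, total 1108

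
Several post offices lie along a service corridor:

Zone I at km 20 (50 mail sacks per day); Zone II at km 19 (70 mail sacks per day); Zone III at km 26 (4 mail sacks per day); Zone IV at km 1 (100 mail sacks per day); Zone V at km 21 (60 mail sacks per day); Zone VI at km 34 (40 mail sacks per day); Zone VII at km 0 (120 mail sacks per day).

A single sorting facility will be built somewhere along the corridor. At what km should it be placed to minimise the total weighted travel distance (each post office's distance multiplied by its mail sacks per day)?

For a sum of weighted absolute distances on a line, the optimum is the weighted median (not the mean). Total weight W = 444; half-weight = 222.
Sort by position and accumulate weight:
  km 0 (Zone VII, w=120) → cum 120
  km 1 (Zone IV, w=100) → cum 220
  km 19 (Zone II, w=70) → cum 290  ≥ 222 → median here
  km 20 (Zone I, w=50) → cum 340
  km 21 (Zone V, w=60) → cum 400
  km 26 (Zone III, w=4) → cum 404
  km 34 (Zone VI, w=40) → cum 444
Optimal location: km 19.

x = 19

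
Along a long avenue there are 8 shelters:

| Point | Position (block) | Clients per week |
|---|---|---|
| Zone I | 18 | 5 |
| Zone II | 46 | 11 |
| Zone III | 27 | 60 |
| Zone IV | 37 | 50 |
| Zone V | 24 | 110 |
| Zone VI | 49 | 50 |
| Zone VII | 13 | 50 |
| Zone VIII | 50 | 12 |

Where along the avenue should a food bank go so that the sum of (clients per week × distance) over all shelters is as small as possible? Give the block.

x = 27

For a sum of weighted absolute distances on a line, the optimum is the weighted median (not the mean). Total weight W = 348; half-weight = 174.
Sort by position and accumulate weight:
  block 13 (Zone VII, w=50) → cum 50
  block 18 (Zone I, w=5) → cum 55
  block 24 (Zone V, w=110) → cum 165
  block 27 (Zone III, w=60) → cum 225  ≥ 174 → median here
  block 37 (Zone IV, w=50) → cum 275
  block 46 (Zone II, w=11) → cum 286
  block 49 (Zone VI, w=50) → cum 336
  block 50 (Zone VIII, w=12) → cum 348
Optimal location: block 27.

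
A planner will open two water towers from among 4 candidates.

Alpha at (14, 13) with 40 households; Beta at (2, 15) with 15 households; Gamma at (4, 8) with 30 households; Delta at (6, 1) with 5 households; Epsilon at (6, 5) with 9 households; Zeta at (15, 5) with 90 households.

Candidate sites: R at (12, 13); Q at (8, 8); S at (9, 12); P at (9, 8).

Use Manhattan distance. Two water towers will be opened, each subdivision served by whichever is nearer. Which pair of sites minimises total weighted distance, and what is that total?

Evaluate every pair (each demand assigned to the nearer of the two):
  {R, P}: total = 1324
  {R, Q}: total = 1370
  {S, P}: total = 1454
  {Q, S}: total = 1500
  {Q, P}: total = 1615
  {R, S}: total = 1650
Best pair: {R, P} with total 1324.

{R, P}, total 1324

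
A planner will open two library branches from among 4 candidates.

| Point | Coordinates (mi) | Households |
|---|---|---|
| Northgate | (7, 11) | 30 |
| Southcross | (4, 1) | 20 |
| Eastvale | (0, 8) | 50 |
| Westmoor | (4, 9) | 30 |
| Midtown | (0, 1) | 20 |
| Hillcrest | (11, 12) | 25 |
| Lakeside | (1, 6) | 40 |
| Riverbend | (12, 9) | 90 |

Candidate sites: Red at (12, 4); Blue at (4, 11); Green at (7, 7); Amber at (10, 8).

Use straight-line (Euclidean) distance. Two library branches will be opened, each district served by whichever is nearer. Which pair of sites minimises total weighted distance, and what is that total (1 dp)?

Evaluate every pair (each demand assigned to the nearer of the two):
  {Blue, Amber}: total = 1337.4
  {Green, Amber}: total = 1447.9
  {Blue, Green}: total = 1596.5
  {Red, Blue}: total = 1646.3
  {Red, Green}: total = 1753.7
  {Red, Amber}: total = 1897.9
Best pair: {Blue, Amber} with total 1337.4.

{Blue, Amber}, total 1337.4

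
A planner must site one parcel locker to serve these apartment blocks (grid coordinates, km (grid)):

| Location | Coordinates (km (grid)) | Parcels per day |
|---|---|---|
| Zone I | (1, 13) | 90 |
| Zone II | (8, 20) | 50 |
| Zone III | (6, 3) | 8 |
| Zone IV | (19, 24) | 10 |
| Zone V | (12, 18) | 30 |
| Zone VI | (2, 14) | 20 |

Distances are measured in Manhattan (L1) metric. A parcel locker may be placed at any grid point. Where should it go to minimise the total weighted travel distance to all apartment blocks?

(2, 14)

Manhattan distance separates: Σwᵢ(|x−xᵢ|+|y−yᵢ|) = Σwᵢ|x−xᵢ| + Σwᵢ|y−yᵢ|, so x and y are optimised independently as 1-D weighted medians.
Total weight W = 208; half = 104.
x-coordinate, sorted with cumulative weight:
  x=1 (Zone I, w=90) cum 90
  x=2 (Zone VI, w=20) cum 110  ← median
  x=6 (Zone III, w=8) cum 118
  x=8 (Zone II, w=50) cum 168
  x=12 (Zone V, w=30) cum 198
  x=19 (Zone IV, w=10) cum 208
⇒ x* = 2
y-coordinate, sorted with cumulative weight:
  y=3 (Zone III, w=8) cum 8
  y=13 (Zone I, w=90) cum 98
  y=14 (Zone VI, w=20) cum 118  ← median
  y=18 (Zone V, w=30) cum 148
  y=20 (Zone II, w=50) cum 198
  y=24 (Zone IV, w=10) cum 208
⇒ y* = 14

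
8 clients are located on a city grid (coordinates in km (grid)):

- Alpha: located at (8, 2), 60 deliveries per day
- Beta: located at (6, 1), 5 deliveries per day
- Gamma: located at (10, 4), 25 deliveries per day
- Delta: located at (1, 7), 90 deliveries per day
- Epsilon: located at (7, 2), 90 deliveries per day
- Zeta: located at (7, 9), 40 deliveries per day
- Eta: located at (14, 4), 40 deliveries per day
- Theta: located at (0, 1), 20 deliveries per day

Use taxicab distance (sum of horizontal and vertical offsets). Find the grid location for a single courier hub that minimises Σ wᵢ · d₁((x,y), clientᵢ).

Manhattan distance separates: Σwᵢ(|x−xᵢ|+|y−yᵢ|) = Σwᵢ|x−xᵢ| + Σwᵢ|y−yᵢ|, so x and y are optimised independently as 1-D weighted medians.
Total weight W = 370; half = 185.
x-coordinate, sorted with cumulative weight:
  x=0 (Theta, w=20) cum 20
  x=1 (Delta, w=90) cum 110
  x=6 (Beta, w=5) cum 115
  x=7 (Epsilon, w=90) cum 205  ← median
  x=7 (Zeta, w=40) cum 245
  x=8 (Alpha, w=60) cum 305
  x=10 (Gamma, w=25) cum 330
  x=14 (Eta, w=40) cum 370
⇒ x* = 7
y-coordinate, sorted with cumulative weight:
  y=1 (Beta, w=5) cum 5
  y=1 (Theta, w=20) cum 25
  y=2 (Alpha, w=60) cum 85
  y=2 (Epsilon, w=90) cum 175
  y=4 (Gamma, w=25) cum 200  ← median
  y=4 (Eta, w=40) cum 240
  y=7 (Delta, w=90) cum 330
  y=9 (Zeta, w=40) cum 370
⇒ y* = 4

(7, 4)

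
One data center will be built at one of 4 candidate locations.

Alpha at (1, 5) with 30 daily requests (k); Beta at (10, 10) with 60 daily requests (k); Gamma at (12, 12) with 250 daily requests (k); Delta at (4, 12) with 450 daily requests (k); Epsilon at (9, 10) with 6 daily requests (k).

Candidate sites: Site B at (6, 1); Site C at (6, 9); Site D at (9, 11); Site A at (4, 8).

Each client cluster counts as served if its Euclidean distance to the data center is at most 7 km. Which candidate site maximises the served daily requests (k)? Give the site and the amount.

Site C, covering 796

Coverage radius r = 7 km; a point is covered iff (Δx)²+(Δy)² ≤ 7² = 49.
  Site B (6, 1): covers {Alpha} → 30
  Site C (6, 9): covers {Alpha, Beta, Gamma, Delta, Epsilon} → 796
  Site D (9, 11): covers {Beta, Gamma, Delta, Epsilon} → 766
  Site A (4, 8): covers {Alpha, Beta, Delta, Epsilon} → 546
Maximum coverage at Site C: 796 daily requests (k).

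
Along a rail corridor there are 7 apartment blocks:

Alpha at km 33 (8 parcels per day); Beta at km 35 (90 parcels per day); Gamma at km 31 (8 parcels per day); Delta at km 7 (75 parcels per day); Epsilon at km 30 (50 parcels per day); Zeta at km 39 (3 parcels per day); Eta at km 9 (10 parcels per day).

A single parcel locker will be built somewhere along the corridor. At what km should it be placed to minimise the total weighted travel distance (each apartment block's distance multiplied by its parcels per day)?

For a sum of weighted absolute distances on a line, the optimum is the weighted median (not the mean). Total weight W = 244; half-weight = 122.
Sort by position and accumulate weight:
  km 7 (Delta, w=75) → cum 75
  km 9 (Eta, w=10) → cum 85
  km 30 (Epsilon, w=50) → cum 135  ≥ 122 → median here
  km 31 (Gamma, w=8) → cum 143
  km 33 (Alpha, w=8) → cum 151
  km 35 (Beta, w=90) → cum 241
  km 39 (Zeta, w=3) → cum 244
Optimal location: km 30.

x = 30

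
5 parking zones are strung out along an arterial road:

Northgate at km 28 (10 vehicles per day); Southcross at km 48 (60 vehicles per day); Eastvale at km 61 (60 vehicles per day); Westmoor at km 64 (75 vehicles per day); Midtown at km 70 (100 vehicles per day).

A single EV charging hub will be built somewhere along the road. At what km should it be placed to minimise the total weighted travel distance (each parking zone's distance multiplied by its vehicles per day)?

For a sum of weighted absolute distances on a line, the optimum is the weighted median (not the mean). Total weight W = 305; half-weight = 152.5.
Sort by position and accumulate weight:
  km 28 (Northgate, w=10) → cum 10
  km 48 (Southcross, w=60) → cum 70
  km 61 (Eastvale, w=60) → cum 130
  km 64 (Westmoor, w=75) → cum 205  ≥ 152.5 → median here
  km 70 (Midtown, w=100) → cum 305
Optimal location: km 64.

x = 64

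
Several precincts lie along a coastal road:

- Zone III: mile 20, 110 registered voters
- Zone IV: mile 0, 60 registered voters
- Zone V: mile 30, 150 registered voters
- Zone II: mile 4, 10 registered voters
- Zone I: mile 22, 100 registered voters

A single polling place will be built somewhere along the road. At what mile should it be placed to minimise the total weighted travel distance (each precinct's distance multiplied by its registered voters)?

For a sum of weighted absolute distances on a line, the optimum is the weighted median (not the mean). Total weight W = 430; half-weight = 215.
Sort by position and accumulate weight:
  mile 0 (Zone IV, w=60) → cum 60
  mile 4 (Zone II, w=10) → cum 70
  mile 20 (Zone III, w=110) → cum 180
  mile 22 (Zone I, w=100) → cum 280  ≥ 215 → median here
  mile 30 (Zone V, w=150) → cum 430
Optimal location: mile 22.

x = 22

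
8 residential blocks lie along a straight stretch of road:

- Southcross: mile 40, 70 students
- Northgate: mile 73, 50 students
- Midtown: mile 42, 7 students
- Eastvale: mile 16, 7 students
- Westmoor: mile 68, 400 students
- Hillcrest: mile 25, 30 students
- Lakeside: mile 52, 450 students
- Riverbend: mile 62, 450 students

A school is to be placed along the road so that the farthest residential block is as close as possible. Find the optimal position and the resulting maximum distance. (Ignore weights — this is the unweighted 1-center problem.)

location 44.5, max distance 28.5

The 1-center on a line is the midpoint of the two extreme points: leftmost at 16, rightmost at 73.
Optimal location = (16 + 73)/2 = 44.5; maximum distance = (73 − 16)/2 = 28.5.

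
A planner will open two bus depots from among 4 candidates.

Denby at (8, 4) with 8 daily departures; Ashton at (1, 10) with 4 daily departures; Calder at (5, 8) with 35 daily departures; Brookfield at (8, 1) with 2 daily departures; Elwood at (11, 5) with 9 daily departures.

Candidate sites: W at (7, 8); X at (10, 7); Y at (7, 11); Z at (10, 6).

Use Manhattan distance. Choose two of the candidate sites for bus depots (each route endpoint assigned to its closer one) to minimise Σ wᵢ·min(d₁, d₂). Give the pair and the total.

Evaluate every pair (each demand assigned to the nearer of the two):
  {W, Z}: total = 166
  {W, X}: total = 185
  {W, Y}: total = 217
  {Y, Z}: total = 267
  {X, Y}: total = 286
  {X, Z}: total = 322
Best pair: {W, Z} with total 166.

{W, Z}, total 166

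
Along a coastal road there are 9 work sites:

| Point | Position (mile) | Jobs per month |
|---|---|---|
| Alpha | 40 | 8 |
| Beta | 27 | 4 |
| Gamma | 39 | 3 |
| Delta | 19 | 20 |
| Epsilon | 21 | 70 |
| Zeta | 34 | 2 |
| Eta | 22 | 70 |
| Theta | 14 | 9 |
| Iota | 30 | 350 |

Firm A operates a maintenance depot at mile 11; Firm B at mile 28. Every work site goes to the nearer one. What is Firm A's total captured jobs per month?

29

The indifferent point is the midpoint (11+28)/2 = 19.5; work sites left of it (closer to Firm A at 11) go to Firm A, those right go to Firm B.
  Theta at 14 (w=9) → Firm A
  Delta at 19 (w=20) → Firm A
  Epsilon at 21 (w=70) → Firm B
  Eta at 22 (w=70) → Firm B
  Beta at 27 (w=4) → Firm B
  Iota at 30 (w=350) → Firm B
  Zeta at 34 (w=2) → Firm B
  Gamma at 39 (w=3) → Firm B
  Alpha at 40 (w=8) → Firm B
Firm A captures 29; Firm B captures 507.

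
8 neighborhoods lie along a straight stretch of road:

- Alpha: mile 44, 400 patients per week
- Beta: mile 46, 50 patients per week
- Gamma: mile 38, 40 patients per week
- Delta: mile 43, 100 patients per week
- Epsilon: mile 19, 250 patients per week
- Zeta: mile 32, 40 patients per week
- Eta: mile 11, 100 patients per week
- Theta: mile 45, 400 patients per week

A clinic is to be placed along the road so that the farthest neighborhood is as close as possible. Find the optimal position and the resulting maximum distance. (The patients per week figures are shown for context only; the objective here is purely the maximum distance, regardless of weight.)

location 28.5, max distance 17.5

The 1-center on a line is the midpoint of the two extreme points: leftmost at 11, rightmost at 46.
Optimal location = (11 + 46)/2 = 28.5; maximum distance = (46 − 11)/2 = 17.5.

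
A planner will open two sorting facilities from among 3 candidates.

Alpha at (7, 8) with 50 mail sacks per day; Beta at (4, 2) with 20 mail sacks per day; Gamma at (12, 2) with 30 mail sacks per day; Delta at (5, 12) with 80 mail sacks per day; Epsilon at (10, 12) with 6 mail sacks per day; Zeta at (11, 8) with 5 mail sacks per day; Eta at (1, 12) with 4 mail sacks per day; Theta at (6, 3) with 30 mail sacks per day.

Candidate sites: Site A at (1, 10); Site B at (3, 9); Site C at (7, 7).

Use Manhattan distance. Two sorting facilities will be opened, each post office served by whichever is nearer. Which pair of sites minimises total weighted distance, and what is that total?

Evaluate every pair (each demand assigned to the nearer of the two):
  {Site B, Site C}: total = 1153
  {Site A, Site C}: total = 1221
  {Site A, Site B}: total = 1673
Best pair: {Site B, Site C} with total 1153.

{Site B, Site C}, total 1153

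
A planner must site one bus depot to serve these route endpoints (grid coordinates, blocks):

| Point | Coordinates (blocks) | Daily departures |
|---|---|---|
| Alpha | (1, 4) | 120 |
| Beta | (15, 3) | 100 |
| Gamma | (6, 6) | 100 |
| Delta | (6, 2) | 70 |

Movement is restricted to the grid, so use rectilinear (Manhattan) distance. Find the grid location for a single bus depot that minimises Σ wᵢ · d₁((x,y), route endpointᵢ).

Manhattan distance separates: Σwᵢ(|x−xᵢ|+|y−yᵢ|) = Σwᵢ|x−xᵢ| + Σwᵢ|y−yᵢ|, so x and y are optimised independently as 1-D weighted medians.
Total weight W = 390; half = 195.
x-coordinate, sorted with cumulative weight:
  x=1 (Alpha, w=120) cum 120
  x=6 (Gamma, w=100) cum 220  ← median
  x=6 (Delta, w=70) cum 290
  x=15 (Beta, w=100) cum 390
⇒ x* = 6
y-coordinate, sorted with cumulative weight:
  y=2 (Delta, w=70) cum 70
  y=3 (Beta, w=100) cum 170
  y=4 (Alpha, w=120) cum 290  ← median
  y=6 (Gamma, w=100) cum 390
⇒ y* = 4

(6, 4)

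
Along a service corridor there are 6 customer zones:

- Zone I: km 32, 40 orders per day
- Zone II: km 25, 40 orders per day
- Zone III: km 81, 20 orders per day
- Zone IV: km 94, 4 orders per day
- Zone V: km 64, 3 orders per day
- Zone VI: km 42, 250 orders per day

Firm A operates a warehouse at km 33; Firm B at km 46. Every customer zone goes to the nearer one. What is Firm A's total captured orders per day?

80

The indifferent point is the midpoint (33+46)/2 = 39.5; customer zones left of it (closer to Firm A at 33) go to Firm A, those right go to Firm B.
  Zone II at 25 (w=40) → Firm A
  Zone I at 32 (w=40) → Firm A
  Zone VI at 42 (w=250) → Firm B
  Zone V at 64 (w=3) → Firm B
  Zone III at 81 (w=20) → Firm B
  Zone IV at 94 (w=4) → Firm B
Firm A captures 80; Firm B captures 277.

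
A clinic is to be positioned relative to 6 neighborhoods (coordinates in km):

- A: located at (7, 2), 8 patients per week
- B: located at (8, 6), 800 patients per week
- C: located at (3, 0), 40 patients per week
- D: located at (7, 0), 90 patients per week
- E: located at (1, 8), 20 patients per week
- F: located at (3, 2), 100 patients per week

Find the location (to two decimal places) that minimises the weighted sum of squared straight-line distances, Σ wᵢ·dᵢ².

(7.11, 4.89)

The minimiser of Σwᵢ‖p−pᵢ‖² is the weighted centroid p* = (Σwᵢpᵢ)/(Σwᵢ).
Σwᵢ = 1058.
Σwᵢxᵢ = 8·7 + 800·8 + 40·3 + 90·7 + 20·1 + 100·3 = 7526.
Σwᵢyᵢ = 8·2 + 800·6 + 40·0 + 90·0 + 20·8 + 100·2 = 5176.
x* = 7526/1058 = 7.11, y* = 5176/1058 = 4.89.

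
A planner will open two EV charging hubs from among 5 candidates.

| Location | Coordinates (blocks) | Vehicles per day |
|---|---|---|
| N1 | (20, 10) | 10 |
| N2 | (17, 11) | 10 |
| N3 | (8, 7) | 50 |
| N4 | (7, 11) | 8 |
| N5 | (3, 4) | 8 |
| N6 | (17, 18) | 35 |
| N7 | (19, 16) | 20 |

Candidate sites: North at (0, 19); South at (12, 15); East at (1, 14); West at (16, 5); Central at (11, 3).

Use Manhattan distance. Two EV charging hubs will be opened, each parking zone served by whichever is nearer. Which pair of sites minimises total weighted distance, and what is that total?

{South, Central}, total 1154

Evaluate every pair (each demand assigned to the nearer of the two):
  {South, Central}: total = 1154
  {South, West}: total = 1284
  {South, East}: total = 1428
  {West, Central}: total = 1448
  {North, South}: total = 1476
  {East, West}: total = 1598
  {North, West}: total = 1662
  {North, Central}: total = 1868
  {East, Central}: total = 1894
  {North, East}: total = 2318
Best pair: {South, Central} with total 1154.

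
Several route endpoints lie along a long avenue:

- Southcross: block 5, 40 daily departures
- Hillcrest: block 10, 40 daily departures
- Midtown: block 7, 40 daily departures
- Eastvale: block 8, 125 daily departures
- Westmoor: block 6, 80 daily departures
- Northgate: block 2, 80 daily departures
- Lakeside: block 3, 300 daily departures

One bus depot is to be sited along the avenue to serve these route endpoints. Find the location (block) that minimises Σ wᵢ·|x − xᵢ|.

For a sum of weighted absolute distances on a line, the optimum is the weighted median (not the mean). Total weight W = 705; half-weight = 352.5.
Sort by position and accumulate weight:
  block 2 (Northgate, w=80) → cum 80
  block 3 (Lakeside, w=300) → cum 380  ≥ 352.5 → median here
  block 5 (Southcross, w=40) → cum 420
  block 6 (Westmoor, w=80) → cum 500
  block 7 (Midtown, w=40) → cum 540
  block 8 (Eastvale, w=125) → cum 665
  block 10 (Hillcrest, w=40) → cum 705
Optimal location: block 3.

x = 3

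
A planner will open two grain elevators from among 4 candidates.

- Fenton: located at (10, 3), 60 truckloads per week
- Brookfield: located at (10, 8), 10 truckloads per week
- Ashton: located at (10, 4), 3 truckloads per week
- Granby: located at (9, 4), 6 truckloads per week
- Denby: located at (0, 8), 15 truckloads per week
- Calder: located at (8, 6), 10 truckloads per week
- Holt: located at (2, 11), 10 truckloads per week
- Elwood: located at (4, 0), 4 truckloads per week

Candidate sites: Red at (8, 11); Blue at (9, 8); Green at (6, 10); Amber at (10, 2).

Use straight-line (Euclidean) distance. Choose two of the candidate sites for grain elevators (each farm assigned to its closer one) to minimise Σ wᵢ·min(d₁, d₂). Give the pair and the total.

{Green, Amber}, total 330.3

Evaluate every pair (each demand assigned to the nearer of the two):
  {Green, Amber}: total = 330.3
  {Blue, Amber}: total = 348.2
  {Red, Amber}: total = 373.7
  {Blue, Green}: total = 548.5
  {Red, Blue}: total = 600.6
  {Red, Green}: total = 803.3
Best pair: {Green, Amber} with total 330.3.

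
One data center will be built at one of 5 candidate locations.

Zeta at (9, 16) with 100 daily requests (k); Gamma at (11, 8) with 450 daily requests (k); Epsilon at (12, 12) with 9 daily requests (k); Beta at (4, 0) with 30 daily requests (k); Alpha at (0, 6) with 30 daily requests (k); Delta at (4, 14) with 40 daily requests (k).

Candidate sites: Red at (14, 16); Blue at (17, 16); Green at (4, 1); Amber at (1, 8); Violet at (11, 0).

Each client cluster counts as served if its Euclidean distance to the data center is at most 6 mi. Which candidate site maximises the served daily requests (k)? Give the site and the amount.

Red, covering 109

Coverage radius r = 6 mi; a point is covered iff (Δx)²+(Δy)² ≤ 6² = 36.
  Red (14, 16): covers {Zeta, Epsilon} → 109
  Blue (17, 16): covers {none} → 0
  Green (4, 1): covers {Beta} → 30
  Amber (1, 8): covers {Alpha} → 30
  Violet (11, 0): covers {none} → 0
Maximum coverage at Red: 109 daily requests (k).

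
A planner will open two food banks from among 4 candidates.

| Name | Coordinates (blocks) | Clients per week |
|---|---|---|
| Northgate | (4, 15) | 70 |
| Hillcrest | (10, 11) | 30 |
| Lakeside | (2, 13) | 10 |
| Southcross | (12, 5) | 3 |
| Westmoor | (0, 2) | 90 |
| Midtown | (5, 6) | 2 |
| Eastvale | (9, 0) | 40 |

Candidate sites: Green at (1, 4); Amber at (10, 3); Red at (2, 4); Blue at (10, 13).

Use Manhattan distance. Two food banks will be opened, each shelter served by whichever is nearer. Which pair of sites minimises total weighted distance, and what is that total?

{Green, Blue}, total 1492

Evaluate every pair (each demand assigned to the nearer of the two):
  {Green, Blue}: total = 1492
  {Red, Blue}: total = 1540
  {Green, Amber}: total = 1774
  {Amber, Red}: total = 1782
  {Amber, Blue}: total = 1878
  {Green, Red}: total = 2203
Best pair: {Green, Blue} with total 1492.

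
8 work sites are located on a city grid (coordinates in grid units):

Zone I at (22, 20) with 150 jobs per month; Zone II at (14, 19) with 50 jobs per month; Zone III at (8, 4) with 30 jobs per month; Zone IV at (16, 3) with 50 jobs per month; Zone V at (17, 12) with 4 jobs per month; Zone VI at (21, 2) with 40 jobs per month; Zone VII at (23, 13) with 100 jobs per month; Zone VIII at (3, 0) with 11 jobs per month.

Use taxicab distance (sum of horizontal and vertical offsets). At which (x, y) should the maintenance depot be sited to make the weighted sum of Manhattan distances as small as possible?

(22, 13)

Manhattan distance separates: Σwᵢ(|x−xᵢ|+|y−yᵢ|) = Σwᵢ|x−xᵢ| + Σwᵢ|y−yᵢ|, so x and y are optimised independently as 1-D weighted medians.
Total weight W = 435; half = 217.5.
x-coordinate, sorted with cumulative weight:
  x=3 (Zone VIII, w=11) cum 11
  x=8 (Zone III, w=30) cum 41
  x=14 (Zone II, w=50) cum 91
  x=16 (Zone IV, w=50) cum 141
  x=17 (Zone V, w=4) cum 145
  x=21 (Zone VI, w=40) cum 185
  x=22 (Zone I, w=150) cum 335  ← median
  x=23 (Zone VII, w=100) cum 435
⇒ x* = 22
y-coordinate, sorted with cumulative weight:
  y=0 (Zone VIII, w=11) cum 11
  y=2 (Zone VI, w=40) cum 51
  y=3 (Zone IV, w=50) cum 101
  y=4 (Zone III, w=30) cum 131
  y=12 (Zone V, w=4) cum 135
  y=13 (Zone VII, w=100) cum 235  ← median
  y=19 (Zone II, w=50) cum 285
  y=20 (Zone I, w=150) cum 435
⇒ y* = 13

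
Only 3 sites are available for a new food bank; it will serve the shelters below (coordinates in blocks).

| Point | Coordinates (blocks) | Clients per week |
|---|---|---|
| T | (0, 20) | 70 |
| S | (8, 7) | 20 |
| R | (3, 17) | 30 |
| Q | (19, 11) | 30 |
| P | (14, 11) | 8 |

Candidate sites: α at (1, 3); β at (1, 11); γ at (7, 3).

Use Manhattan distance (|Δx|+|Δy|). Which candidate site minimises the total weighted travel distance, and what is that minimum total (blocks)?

Total weighted distance at each candidate:
  α (1, 3): total = 2908
  β (1, 11): total = 1804
  γ (7, 3): total = 3040
Minimum is at β with total 1804 blocks.

β, total 1804 blocks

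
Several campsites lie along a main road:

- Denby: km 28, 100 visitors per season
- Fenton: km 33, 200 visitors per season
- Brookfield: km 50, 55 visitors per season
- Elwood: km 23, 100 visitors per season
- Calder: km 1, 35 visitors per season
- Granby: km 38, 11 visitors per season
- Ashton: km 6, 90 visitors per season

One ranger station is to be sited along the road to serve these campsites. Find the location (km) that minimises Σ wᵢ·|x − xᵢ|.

x = 28

For a sum of weighted absolute distances on a line, the optimum is the weighted median (not the mean). Total weight W = 591; half-weight = 295.5.
Sort by position and accumulate weight:
  km 1 (Calder, w=35) → cum 35
  km 6 (Ashton, w=90) → cum 125
  km 23 (Elwood, w=100) → cum 225
  km 28 (Denby, w=100) → cum 325  ≥ 295.5 → median here
  km 33 (Fenton, w=200) → cum 525
  km 38 (Granby, w=11) → cum 536
  km 50 (Brookfield, w=55) → cum 591
Optimal location: km 28.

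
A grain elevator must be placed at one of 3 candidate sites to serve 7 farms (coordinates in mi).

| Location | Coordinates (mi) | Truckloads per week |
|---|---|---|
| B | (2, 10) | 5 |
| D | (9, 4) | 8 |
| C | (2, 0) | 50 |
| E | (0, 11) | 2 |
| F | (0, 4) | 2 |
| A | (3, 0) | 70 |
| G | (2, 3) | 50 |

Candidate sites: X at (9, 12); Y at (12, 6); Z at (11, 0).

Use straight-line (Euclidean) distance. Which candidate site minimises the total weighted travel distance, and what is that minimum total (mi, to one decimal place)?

Z, total 1641.9 mi

Total weighted distance at each candidate:
  X (9, 12): total = 2346.5
  Y (12, 6): total = 1995.3
  Z (11, 0): total = 1641.9
Minimum is at Z with total 1641.9 mi.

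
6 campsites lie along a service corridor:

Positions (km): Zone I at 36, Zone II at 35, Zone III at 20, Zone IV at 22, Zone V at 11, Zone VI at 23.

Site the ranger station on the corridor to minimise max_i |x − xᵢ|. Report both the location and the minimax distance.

location 23.5, max distance 12.5

The 1-center on a line is the midpoint of the two extreme points: leftmost at 11, rightmost at 36.
Optimal location = (11 + 36)/2 = 23.5; maximum distance = (36 − 11)/2 = 12.5.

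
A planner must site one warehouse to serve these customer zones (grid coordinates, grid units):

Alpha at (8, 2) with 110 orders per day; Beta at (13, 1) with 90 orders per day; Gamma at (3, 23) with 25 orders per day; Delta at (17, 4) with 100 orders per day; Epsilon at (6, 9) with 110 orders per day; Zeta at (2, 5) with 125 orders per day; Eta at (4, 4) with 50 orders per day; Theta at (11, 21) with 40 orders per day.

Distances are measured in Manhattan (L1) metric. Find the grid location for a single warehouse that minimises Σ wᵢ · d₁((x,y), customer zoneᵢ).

(8, 4)

Manhattan distance separates: Σwᵢ(|x−xᵢ|+|y−yᵢ|) = Σwᵢ|x−xᵢ| + Σwᵢ|y−yᵢ|, so x and y are optimised independently as 1-D weighted medians.
Total weight W = 650; half = 325.
x-coordinate, sorted with cumulative weight:
  x=2 (Zeta, w=125) cum 125
  x=3 (Gamma, w=25) cum 150
  x=4 (Eta, w=50) cum 200
  x=6 (Epsilon, w=110) cum 310
  x=8 (Alpha, w=110) cum 420  ← median
  x=11 (Theta, w=40) cum 460
  x=13 (Beta, w=90) cum 550
  x=17 (Delta, w=100) cum 650
⇒ x* = 8
y-coordinate, sorted with cumulative weight:
  y=1 (Beta, w=90) cum 90
  y=2 (Alpha, w=110) cum 200
  y=4 (Delta, w=100) cum 300
  y=4 (Eta, w=50) cum 350  ← median
  y=5 (Zeta, w=125) cum 475
  y=9 (Epsilon, w=110) cum 585
  y=21 (Theta, w=40) cum 625
  y=23 (Gamma, w=25) cum 650
⇒ y* = 4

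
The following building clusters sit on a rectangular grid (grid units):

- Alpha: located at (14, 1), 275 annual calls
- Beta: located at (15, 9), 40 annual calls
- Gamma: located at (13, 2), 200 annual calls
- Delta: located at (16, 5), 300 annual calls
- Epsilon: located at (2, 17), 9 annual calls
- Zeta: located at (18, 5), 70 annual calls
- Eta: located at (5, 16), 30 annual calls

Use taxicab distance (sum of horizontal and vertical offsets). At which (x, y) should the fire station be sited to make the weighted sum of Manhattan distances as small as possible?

(14, 2)

Manhattan distance separates: Σwᵢ(|x−xᵢ|+|y−yᵢ|) = Σwᵢ|x−xᵢ| + Σwᵢ|y−yᵢ|, so x and y are optimised independently as 1-D weighted medians.
Total weight W = 924; half = 462.
x-coordinate, sorted with cumulative weight:
  x=2 (Epsilon, w=9) cum 9
  x=5 (Eta, w=30) cum 39
  x=13 (Gamma, w=200) cum 239
  x=14 (Alpha, w=275) cum 514  ← median
  x=15 (Beta, w=40) cum 554
  x=16 (Delta, w=300) cum 854
  x=18 (Zeta, w=70) cum 924
⇒ x* = 14
y-coordinate, sorted with cumulative weight:
  y=1 (Alpha, w=275) cum 275
  y=2 (Gamma, w=200) cum 475  ← median
  y=5 (Delta, w=300) cum 775
  y=5 (Zeta, w=70) cum 845
  y=9 (Beta, w=40) cum 885
  y=16 (Eta, w=30) cum 915
  y=17 (Epsilon, w=9) cum 924
⇒ y* = 2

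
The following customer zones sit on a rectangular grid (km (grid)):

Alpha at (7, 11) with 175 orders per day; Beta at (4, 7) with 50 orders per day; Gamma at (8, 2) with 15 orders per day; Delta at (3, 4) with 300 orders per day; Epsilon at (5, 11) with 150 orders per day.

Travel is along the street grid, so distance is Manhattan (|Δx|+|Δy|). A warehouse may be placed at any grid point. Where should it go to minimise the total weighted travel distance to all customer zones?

(4, 7)

Manhattan distance separates: Σwᵢ(|x−xᵢ|+|y−yᵢ|) = Σwᵢ|x−xᵢ| + Σwᵢ|y−yᵢ|, so x and y are optimised independently as 1-D weighted medians.
Total weight W = 690; half = 345.
x-coordinate, sorted with cumulative weight:
  x=3 (Delta, w=300) cum 300
  x=4 (Beta, w=50) cum 350  ← median
  x=5 (Epsilon, w=150) cum 500
  x=7 (Alpha, w=175) cum 675
  x=8 (Gamma, w=15) cum 690
⇒ x* = 4
y-coordinate, sorted with cumulative weight:
  y=2 (Gamma, w=15) cum 15
  y=4 (Delta, w=300) cum 315
  y=7 (Beta, w=50) cum 365  ← median
  y=11 (Alpha, w=175) cum 540
  y=11 (Epsilon, w=150) cum 690
⇒ y* = 7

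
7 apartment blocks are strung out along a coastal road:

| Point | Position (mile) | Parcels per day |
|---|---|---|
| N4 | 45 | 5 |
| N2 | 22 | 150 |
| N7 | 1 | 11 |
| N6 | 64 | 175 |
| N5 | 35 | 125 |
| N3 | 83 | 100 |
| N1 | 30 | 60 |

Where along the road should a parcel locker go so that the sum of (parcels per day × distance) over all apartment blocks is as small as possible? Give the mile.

For a sum of weighted absolute distances on a line, the optimum is the weighted median (not the mean). Total weight W = 626; half-weight = 313.
Sort by position and accumulate weight:
  mile 1 (N7, w=11) → cum 11
  mile 22 (N2, w=150) → cum 161
  mile 30 (N1, w=60) → cum 221
  mile 35 (N5, w=125) → cum 346  ≥ 313 → median here
  mile 45 (N4, w=5) → cum 351
  mile 64 (N6, w=175) → cum 526
  mile 83 (N3, w=100) → cum 626
Optimal location: mile 35.

x = 35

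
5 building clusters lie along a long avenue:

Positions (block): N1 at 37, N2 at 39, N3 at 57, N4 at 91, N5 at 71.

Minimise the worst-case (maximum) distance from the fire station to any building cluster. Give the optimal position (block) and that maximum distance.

The 1-center on a line is the midpoint of the two extreme points: leftmost at 37, rightmost at 91.
Optimal location = (37 + 91)/2 = 64; maximum distance = (91 − 37)/2 = 27.

location 64, max distance 27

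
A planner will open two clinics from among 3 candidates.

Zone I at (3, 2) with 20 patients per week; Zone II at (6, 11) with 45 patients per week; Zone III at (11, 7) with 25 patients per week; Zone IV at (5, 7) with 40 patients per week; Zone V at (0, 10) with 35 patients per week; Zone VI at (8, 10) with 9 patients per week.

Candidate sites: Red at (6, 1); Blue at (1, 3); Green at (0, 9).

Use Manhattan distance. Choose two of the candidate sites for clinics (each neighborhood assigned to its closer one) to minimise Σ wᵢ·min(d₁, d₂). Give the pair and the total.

Evaluate every pair (each demand assigned to the nearer of the two):
  {Red, Green}: total = 1111
  {Blue, Green}: total = 1141
  {Red, Blue}: total = 1444
Best pair: {Red, Green} with total 1111.

{Red, Green}, total 1111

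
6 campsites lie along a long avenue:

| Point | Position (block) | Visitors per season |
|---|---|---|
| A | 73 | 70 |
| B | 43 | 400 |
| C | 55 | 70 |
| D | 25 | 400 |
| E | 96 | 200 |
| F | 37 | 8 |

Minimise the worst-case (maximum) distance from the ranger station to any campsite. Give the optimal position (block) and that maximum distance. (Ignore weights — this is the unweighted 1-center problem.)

location 60.5, max distance 35.5

The 1-center on a line is the midpoint of the two extreme points: leftmost at 25, rightmost at 96.
Optimal location = (25 + 96)/2 = 60.5; maximum distance = (96 − 25)/2 = 35.5.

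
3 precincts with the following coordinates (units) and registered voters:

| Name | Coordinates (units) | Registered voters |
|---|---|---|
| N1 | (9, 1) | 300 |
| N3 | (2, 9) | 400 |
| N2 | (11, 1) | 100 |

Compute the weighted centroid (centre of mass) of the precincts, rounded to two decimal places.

The minimiser of Σwᵢ‖p−pᵢ‖² is the weighted centroid p* = (Σwᵢpᵢ)/(Σwᵢ).
Σwᵢ = 800.
Σwᵢxᵢ = 300·9 + 400·2 + 100·11 = 4600.
Σwᵢyᵢ = 300·1 + 400·9 + 100·1 = 4000.
x* = 4600/800 = 5.75, y* = 4000/800 = 5.00.

(5.75, 5.00)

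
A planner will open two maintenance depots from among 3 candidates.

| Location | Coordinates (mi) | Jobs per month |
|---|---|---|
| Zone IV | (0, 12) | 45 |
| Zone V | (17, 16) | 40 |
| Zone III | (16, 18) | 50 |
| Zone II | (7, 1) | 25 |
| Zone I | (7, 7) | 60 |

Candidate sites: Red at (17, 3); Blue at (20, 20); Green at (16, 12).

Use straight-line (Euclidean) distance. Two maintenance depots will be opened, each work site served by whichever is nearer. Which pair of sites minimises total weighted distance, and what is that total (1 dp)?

Evaluate every pair (each demand assigned to the nearer of the two):
  {Red, Green}: total = 2057.6
  {Blue, Green}: total = 2081.6
  {Red, Blue}: total = 2190.4
Best pair: {Red, Green} with total 2057.6.

{Red, Green}, total 2057.6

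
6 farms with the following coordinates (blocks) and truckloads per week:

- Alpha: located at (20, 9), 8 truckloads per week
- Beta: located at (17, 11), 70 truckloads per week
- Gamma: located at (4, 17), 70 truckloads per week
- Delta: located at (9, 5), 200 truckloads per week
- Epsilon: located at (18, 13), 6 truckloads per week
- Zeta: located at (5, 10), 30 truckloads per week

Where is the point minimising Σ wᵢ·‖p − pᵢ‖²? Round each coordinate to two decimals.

The minimiser of Σwᵢ‖p−pᵢ‖² is the weighted centroid p* = (Σwᵢpᵢ)/(Σwᵢ).
Σwᵢ = 384.
Σwᵢxᵢ = 8·20 + 70·17 + 70·4 + 200·9 + 6·18 + 30·5 = 3688.
Σwᵢyᵢ = 8·9 + 70·11 + 70·17 + 200·5 + 6·13 + 30·10 = 3410.
x* = 3688/384 = 9.60, y* = 3410/384 = 8.88.

(9.60, 8.88)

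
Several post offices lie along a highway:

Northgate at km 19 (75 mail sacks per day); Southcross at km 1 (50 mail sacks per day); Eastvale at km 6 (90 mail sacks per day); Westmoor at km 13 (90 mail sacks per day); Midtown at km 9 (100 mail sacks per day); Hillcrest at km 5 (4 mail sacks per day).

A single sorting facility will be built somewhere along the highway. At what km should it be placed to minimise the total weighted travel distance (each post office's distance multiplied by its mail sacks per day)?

For a sum of weighted absolute distances on a line, the optimum is the weighted median (not the mean). Total weight W = 409; half-weight = 204.5.
Sort by position and accumulate weight:
  km 1 (Southcross, w=50) → cum 50
  km 5 (Hillcrest, w=4) → cum 54
  km 6 (Eastvale, w=90) → cum 144
  km 9 (Midtown, w=100) → cum 244  ≥ 204.5 → median here
  km 13 (Westmoor, w=90) → cum 334
  km 19 (Northgate, w=75) → cum 409
Optimal location: km 9.

x = 9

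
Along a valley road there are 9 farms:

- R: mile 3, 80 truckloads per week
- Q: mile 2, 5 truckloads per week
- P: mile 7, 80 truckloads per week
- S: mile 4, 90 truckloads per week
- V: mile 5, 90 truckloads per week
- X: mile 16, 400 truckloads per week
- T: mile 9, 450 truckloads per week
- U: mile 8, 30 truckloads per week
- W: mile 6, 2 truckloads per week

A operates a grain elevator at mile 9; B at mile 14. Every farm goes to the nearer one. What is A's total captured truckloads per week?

827

The indifferent point is the midpoint (9+14)/2 = 11.5; farms left of it (closer to A at 9) go to A, those right go to B.
  Q at 2 (w=5) → A
  R at 3 (w=80) → A
  S at 4 (w=90) → A
  V at 5 (w=90) → A
  W at 6 (w=2) → A
  P at 7 (w=80) → A
  U at 8 (w=30) → A
  T at 9 (w=450) → A
  X at 16 (w=400) → B
A captures 827; B captures 400.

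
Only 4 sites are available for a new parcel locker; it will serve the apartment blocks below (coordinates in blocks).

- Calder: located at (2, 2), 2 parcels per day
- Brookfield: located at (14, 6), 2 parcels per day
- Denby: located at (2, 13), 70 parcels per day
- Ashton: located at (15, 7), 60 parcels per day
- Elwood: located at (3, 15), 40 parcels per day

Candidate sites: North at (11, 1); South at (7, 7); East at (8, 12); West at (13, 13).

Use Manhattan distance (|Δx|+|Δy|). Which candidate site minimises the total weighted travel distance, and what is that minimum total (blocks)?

East, total 1586 blocks

Total weighted distance at each candidate:
  North (11, 1): total = 2986
  South (7, 7): total = 1766
  East (8, 12): total = 1586
  West (13, 13): total = 1790
Minimum is at East with total 1586 blocks.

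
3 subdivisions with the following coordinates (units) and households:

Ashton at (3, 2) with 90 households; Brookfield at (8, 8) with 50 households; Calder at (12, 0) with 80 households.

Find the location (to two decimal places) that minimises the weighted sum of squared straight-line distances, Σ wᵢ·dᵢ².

(7.41, 2.64)

The minimiser of Σwᵢ‖p−pᵢ‖² is the weighted centroid p* = (Σwᵢpᵢ)/(Σwᵢ).
Σwᵢ = 220.
Σwᵢxᵢ = 90·3 + 50·8 + 80·12 = 1630.
Σwᵢyᵢ = 90·2 + 50·8 + 80·0 = 580.
x* = 1630/220 = 7.41, y* = 580/220 = 2.64.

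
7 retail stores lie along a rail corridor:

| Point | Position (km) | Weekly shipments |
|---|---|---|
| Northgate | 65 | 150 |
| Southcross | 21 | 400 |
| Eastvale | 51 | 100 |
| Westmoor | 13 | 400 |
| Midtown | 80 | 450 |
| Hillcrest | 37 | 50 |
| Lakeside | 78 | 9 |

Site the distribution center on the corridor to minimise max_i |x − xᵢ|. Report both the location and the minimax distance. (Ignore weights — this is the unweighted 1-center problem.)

location 46.5, max distance 33.5

The 1-center on a line is the midpoint of the two extreme points: leftmost at 13, rightmost at 80.
Optimal location = (13 + 80)/2 = 46.5; maximum distance = (80 − 13)/2 = 33.5.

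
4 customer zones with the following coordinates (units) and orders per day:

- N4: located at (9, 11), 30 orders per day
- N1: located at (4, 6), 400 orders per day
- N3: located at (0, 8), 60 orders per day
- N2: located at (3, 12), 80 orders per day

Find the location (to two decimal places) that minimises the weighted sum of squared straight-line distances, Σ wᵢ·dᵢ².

(3.70, 7.32)

The minimiser of Σwᵢ‖p−pᵢ‖² is the weighted centroid p* = (Σwᵢpᵢ)/(Σwᵢ).
Σwᵢ = 570.
Σwᵢxᵢ = 30·9 + 400·4 + 60·0 + 80·3 = 2110.
Σwᵢyᵢ = 30·11 + 400·6 + 60·8 + 80·12 = 4170.
x* = 2110/570 = 3.70, y* = 4170/570 = 7.32.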